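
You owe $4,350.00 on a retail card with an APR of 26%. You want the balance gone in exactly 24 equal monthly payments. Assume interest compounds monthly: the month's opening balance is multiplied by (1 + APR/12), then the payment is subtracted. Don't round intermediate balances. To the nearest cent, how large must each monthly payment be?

Monthly rate r = 26%/12 = 2.16667% = 0.0216667.
Level-payment amortization: P = B₀·r / (1 − (1+r)^(−n)) = 4350.00·0.0216667 / (1 − 1.02167^(−24)).
Denominator 1 − (1+r)^(−24) = 0.402168739.
P = 94.25 / 0.402168739 ≈ 234.35.

$234.35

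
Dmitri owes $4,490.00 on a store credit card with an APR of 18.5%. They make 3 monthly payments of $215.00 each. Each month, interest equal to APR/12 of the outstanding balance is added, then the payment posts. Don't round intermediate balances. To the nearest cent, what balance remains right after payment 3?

Monthly rate r = 18.5%/12 = 1.54167% = 0.0154167.
Each month: B ← B·(1+r) − $215.00.
Month 1: interest $69.22; balance after payment $4,344.22.
Month 2: interest $66.97; balance after payment $4,196.19.
Month 3: interest $64.69; balance after payment $4,045.89.

$4,045.89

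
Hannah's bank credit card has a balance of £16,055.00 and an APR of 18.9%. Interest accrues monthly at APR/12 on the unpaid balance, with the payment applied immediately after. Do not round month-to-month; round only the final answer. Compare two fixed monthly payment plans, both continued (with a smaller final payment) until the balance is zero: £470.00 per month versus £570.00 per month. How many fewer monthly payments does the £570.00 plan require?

12 fewer payments

Monthly rate r = 18.9%/12 = 1.575% = 0.01575.
At £470.00/mo: n = ⌈−ln(1 − rB₀/P)/ln(1+r)⌉ = 50 payments (last £195.89); total interest = total paid − £16,055.00 = £7,170.89.
At £570.00/mo: 38 payments (last £296.71); total interest £5,331.71.
Payments saved = 50 − 38 = 12.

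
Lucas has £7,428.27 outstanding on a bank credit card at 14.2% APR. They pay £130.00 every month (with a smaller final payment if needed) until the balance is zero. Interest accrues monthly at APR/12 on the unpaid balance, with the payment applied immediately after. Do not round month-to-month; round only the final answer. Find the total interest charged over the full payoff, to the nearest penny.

Monthly rate r = 14.2%/12 = 1.18333% = 0.0118333.
Payoff takes n = ⌈−ln(1 − rB₀/P)/ln(1+r)⌉ = ⌈95.846⌉ = 96 payments; the last is £110.03.
Total paid = 95·£130.00 + £110.03 = £12,460.03.
Total interest = total paid − principal = £12,460.03 − £7,428.27 = £5,031.76.

£5,031.76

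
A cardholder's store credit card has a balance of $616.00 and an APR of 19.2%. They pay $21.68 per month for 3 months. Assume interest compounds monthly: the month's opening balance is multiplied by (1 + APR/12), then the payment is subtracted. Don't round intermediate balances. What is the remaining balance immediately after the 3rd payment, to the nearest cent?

Monthly rate r = 19.2%/12 = 1.6% = 0.016.
Each month: B ← B·(1+r) − $21.68.
Month 1: interest $9.86; balance after payment $604.18.
Month 2: interest $9.67; balance after payment $592.16.
Month 3: interest $9.47; balance after payment $579.96.

$579.96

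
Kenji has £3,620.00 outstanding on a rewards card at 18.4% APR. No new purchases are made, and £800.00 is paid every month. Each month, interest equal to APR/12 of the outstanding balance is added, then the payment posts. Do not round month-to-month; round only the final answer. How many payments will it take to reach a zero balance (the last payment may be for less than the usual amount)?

5 months

Monthly rate r = 18.4%/12 = 1.53333% = 0.0153333.
Recurrence: B ← B·(1+r) − £800.00.
Month 1: interest £55.51; balance after payment £2,875.51.
Month 2: interest £44.09; balance after payment £2,119.60.
Month 3: interest £32.50; balance after payment £1,352.10.
Month 4: interest £20.73; balance after payment £572.83.
Month 5: interest £8.78; balance after payment £0.00.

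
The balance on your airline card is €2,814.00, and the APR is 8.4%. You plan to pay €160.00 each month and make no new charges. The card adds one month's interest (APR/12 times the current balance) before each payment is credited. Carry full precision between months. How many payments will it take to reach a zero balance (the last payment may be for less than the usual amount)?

Monthly rate r = 8.4%/12 = 0.7% = 0.007.
Recurrence: B ← B·(1+r) − €160.00.
Month 1: interest €19.70; balance after payment €2,673.70.
Month 2: interest €18.72; balance after payment €2,532.41.
Closed form: n = −ln(1 − rB₀/P)/ln(1+r) = −ln(0.87689)/ln(1.007) ≈ 18.834, so the balance reaches zero during payment 19.

19 payments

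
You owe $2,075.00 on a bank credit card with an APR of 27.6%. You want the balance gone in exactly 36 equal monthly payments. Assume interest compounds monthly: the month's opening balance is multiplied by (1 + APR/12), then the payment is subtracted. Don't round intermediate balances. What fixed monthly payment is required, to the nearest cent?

Monthly rate r = 27.6%/12 = 2.3% = 0.023.
Level-payment amortization: P = B₀·r / (1 − (1+r)^(−n)) = 2075.00·0.023 / (1 − 1.023^(−36)).
Denominator 1 − (1+r)^(−36) = 0.558960805.
P = 47.725 / 0.558960805 ≈ 85.38.

$85.38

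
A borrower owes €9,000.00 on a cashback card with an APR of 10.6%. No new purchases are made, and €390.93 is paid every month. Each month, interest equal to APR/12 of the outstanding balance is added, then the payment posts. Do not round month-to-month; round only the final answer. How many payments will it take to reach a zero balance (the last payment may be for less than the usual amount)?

Monthly rate r = 10.6%/12 = 0.883333% = 0.00883333.
Recurrence: B ← B·(1+r) − €390.93.
Month 1: interest €79.50; balance after payment €8,688.57.
Month 2: interest €76.75; balance after payment €8,374.39.
Closed form: n = −ln(1 − rB₀/P)/ln(1+r) = −ln(0.79664)/ln(1.00883) ≈ 25.852, so the balance reaches zero during payment 26.

26 payments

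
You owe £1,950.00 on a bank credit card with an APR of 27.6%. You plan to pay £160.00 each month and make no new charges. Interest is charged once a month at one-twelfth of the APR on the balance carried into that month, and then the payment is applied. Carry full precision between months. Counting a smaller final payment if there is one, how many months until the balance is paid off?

Monthly rate r = 27.6%/12 = 2.3% = 0.023.
Recurrence: B ← B·(1+r) − £160.00.
Month 1: interest £44.85; balance after payment £1,834.85.
Month 2: interest £42.20; balance after payment £1,717.05.
Closed form: n = −ln(1 − rB₀/P)/ln(1+r) = −ln(0.71969)/ln(1.023) ≈ 14.466, so the balance reaches zero during payment 15.

15 months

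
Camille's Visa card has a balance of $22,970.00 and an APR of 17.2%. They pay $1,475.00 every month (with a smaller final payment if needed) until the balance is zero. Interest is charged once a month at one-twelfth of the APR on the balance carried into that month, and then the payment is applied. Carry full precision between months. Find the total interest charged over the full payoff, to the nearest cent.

$3,210.77

Monthly rate r = 17.2%/12 = 1.43333% = 0.0143333.
Payoff takes n = ⌈−ln(1 − rB₀/P)/ln(1+r)⌉ = ⌈17.748⌉ = 18 payments; the last is $1,105.77.
Total paid = 17·$1,475.00 + $1,105.77 = $26,180.77.
Total interest = total paid − principal = $26,180.77 − $22,970.00 = $3,210.77.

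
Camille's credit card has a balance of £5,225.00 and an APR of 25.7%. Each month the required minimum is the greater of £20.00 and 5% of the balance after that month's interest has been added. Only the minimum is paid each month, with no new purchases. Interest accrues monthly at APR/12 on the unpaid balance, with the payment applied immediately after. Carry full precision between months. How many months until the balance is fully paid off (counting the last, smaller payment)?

112 months

Monthly rate r = 25.7%/12 = 2.14167% = 0.0214167.
While 5% of the post-interest balance exceeds £20.00, each month B ← (B·(1+r))·(1 − 0.05), i.e. B shrinks by the factor (1+r)·0.95 = 0.97035.
This holds for months 1–87. Entering month 88 the balance is £380.80; 5% of the post-interest balance is now below £20.00, so the flat £20.00 minimum applies from here.
From month 88 a fixed £20.00 at rate r clears £380.80 in 25 more payments. Total: 87 + 25 = 112 months.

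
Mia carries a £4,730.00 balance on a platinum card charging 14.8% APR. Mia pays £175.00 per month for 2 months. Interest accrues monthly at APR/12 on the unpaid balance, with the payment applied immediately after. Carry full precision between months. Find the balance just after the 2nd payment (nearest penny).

£4,495.23

Monthly rate r = 14.8%/12 = 1.23333% = 0.0123333.
Each month: B ← B·(1+r) − £175.00.
Month 1: interest £58.34; balance after payment £4,613.34.
Month 2: interest £56.90; balance after payment £4,495.23.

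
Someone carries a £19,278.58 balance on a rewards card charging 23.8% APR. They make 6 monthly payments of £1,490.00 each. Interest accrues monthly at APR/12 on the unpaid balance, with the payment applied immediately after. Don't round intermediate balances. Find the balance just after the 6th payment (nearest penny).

Monthly rate r = 23.8%/12 = 1.98333% = 0.0198333.
Each month: B ← B·(1+r) − £1,490.00.
Month 1: interest £382.36; balance after payment £18,170.94.
Month 2: interest £360.39; balance after payment £17,041.33.
Month 3: interest £337.99; balance after payment £15,889.32.
Month 4: interest £315.14; balance after payment £14,714.45.
Month 5: interest £291.84; balance after payment £13,516.29.
Month 6: interest £268.07; balance after payment £12,294.36.

£12,294.36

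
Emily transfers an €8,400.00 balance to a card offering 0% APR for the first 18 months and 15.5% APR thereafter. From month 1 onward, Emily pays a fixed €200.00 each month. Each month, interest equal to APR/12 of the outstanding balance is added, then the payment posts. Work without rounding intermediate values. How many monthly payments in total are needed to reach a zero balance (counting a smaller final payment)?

47 payments

Promo months 1–18 at r₀ = 0%/12 = 0; months 19+ at r₁ = 15.5%/12 = 0.0129167.
After month 18 (no interest yet): B = €8,400.00 − 18·€200.00 = €4,800.00.
Then at r₁ with €200.00/mo: n₂ = −ln(1 − r₁·B/P)/ln(1+r₁) ≈ 28.91 → 29 more payments.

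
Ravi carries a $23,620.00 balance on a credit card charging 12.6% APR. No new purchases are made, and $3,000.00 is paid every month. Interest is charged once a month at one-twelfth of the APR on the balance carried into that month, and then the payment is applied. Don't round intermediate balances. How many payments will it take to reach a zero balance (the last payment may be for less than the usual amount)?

Monthly rate r = 12.6%/12 = 1.05% = 0.0105.
Recurrence: B ← B·(1+r) − $3,000.00.
Month 1: interest $248.01; balance after payment $20,868.01.
Month 2: interest $219.11; balance after payment $18,087.12.
Closed form: n = −ln(1 − rB₀/P)/ln(1+r) = −ln(0.91733)/ln(1.0105) ≈ 8.261, so the balance reaches zero during payment 9.

9 months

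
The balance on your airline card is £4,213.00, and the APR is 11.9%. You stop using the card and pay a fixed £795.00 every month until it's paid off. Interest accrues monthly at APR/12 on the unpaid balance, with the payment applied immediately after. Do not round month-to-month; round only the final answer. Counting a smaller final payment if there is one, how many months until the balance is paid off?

Monthly rate r = 11.9%/12 = 0.991667% = 0.00991667.
Recurrence: B ← B·(1+r) − £795.00.
Month 1: interest £41.78; balance after payment £3,459.78.
Month 2: interest £34.31; balance after payment £2,699.09.
Month 3: interest £26.77; balance after payment £1,930.85.
Month 4: interest £19.15; balance after payment £1,155.00.
Month 5: interest £11.45; balance after payment £371.46.
Month 6: interest £3.68; balance after payment £0.00.

6 months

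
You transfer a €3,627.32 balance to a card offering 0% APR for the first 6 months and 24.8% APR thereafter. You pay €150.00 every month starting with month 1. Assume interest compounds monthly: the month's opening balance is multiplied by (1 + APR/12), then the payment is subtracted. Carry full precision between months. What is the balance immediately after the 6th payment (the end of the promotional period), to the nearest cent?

€2,727.32

Promo months 1–6 at r₀ = 0%/12 = 0; months 7+ at r₁ = 24.8%/12 = 0.0206667.
After month 6 (no interest yet): B = €3,627.32 − 6·€150.00 = €2,727.32.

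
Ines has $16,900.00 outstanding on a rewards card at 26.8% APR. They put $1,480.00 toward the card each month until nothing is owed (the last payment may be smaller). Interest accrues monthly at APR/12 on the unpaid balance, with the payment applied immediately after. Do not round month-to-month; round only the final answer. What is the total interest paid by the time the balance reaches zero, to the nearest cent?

Monthly rate r = 26.8%/12 = 2.23333% = 0.0223333.
Payoff takes n = ⌈−ln(1 − rB₀/P)/ln(1+r)⌉ = ⌈13.329⌉ = 14 payments; the last is $490.24.
Total paid = 13·$1,480.00 + $490.24 = $19,730.24.
Total interest = total paid − principal = $19,730.24 − $16,900.00 = $2,830.24.

$2,830.24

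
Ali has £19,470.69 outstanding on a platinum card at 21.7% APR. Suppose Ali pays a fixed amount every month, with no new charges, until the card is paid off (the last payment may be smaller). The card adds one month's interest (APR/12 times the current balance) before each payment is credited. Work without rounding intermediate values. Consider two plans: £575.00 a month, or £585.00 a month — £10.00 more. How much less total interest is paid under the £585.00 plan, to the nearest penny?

Monthly rate r = 21.7%/12 = 1.80833% = 0.0180833.
At £575.00/mo: n = ⌈−ln(1 − rB₀/P)/ln(1+r)⌉ = 53 payments (last £504.02); total interest = total paid − £19,470.69 = £10,933.33.
At £585.00/mo: 52 payments (last £228.78); total interest £10,593.09.
Interest saved = £10,933.33 − £10,593.09 = £340.24.

£340.24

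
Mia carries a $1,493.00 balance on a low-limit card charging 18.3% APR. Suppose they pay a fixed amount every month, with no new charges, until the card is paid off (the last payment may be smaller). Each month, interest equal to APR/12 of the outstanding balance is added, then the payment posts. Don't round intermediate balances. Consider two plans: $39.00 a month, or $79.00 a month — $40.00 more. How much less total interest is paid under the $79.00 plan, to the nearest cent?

$484.17

Monthly rate r = 18.3%/12 = 1.525% = 0.01525.
At $39.00/mo: n = ⌈−ln(1 − rB₀/P)/ln(1+r)⌉ = 58 payments (last $35.85); total interest = total paid − $1,493.00 = $765.85.
At $79.00/mo: 23 payments (last $36.68); total interest $281.68.
Interest saved = $765.85 − $281.68 = $484.17.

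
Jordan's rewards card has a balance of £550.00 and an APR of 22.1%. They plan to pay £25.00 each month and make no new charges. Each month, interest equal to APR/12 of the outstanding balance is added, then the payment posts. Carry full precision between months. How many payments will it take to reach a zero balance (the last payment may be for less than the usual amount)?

Monthly rate r = 22.1%/12 = 1.84167% = 0.0184167.
Recurrence: B ← B·(1+r) − £25.00.
Month 1: interest £10.13; balance after payment £535.13.
Month 2: interest £9.86; balance after payment £519.98.
Closed form: n = −ln(1 − rB₀/P)/ln(1+r) = −ln(0.59483)/ln(1.01842) ≈ 28.466, so the balance reaches zero during payment 29.

29 payments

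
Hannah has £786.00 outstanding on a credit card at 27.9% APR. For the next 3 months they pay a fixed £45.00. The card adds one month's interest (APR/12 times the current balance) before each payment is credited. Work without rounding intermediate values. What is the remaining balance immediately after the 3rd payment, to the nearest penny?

Monthly rate r = 27.9%/12 = 2.325% = 0.02325.
Each month: B ← B·(1+r) − £45.00.
Month 1: interest £18.27; balance after payment £759.27.
Month 2: interest £17.65; balance after payment £731.93.
Month 3: interest £17.02; balance after payment £703.94.

£703.94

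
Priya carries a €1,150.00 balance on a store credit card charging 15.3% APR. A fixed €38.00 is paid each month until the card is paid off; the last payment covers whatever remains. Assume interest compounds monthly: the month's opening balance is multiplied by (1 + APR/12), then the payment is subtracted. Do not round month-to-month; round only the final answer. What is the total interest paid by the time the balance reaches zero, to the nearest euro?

€312

Monthly rate r = 15.3%/12 = 1.275% = 0.01275.
Payoff takes n = ⌈−ln(1 − rB₀/P)/ln(1+r)⌉ = ⌈38.480⌉ = 39 payments; the last is €18.32.
Total paid = 38·€38.00 + €18.32 = €1,462.32.
Total interest = total paid − principal = €1,462.32 − €1,150.00 = €312.32.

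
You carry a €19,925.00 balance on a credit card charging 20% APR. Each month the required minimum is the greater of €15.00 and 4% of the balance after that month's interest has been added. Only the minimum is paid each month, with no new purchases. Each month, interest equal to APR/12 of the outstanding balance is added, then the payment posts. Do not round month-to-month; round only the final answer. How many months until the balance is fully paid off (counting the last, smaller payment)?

Monthly rate r = 20%/12 = 1.66667% = 0.0166667.
While 4% of the post-interest balance exceeds €15.00, each month B ← (B·(1+r))·(1 − 0.04), i.e. B shrinks by the factor (1+r)·0.96 = 0.976.
This holds for months 1–165. Entering month 166 the balance is €361.92; 4% of the post-interest balance is now below €15.00, so the flat €15.00 minimum applies from here.
From month 166 a fixed €15.00 at rate r clears €361.92 in 32 more payments. Total: 165 + 32 = 197 months.

197 months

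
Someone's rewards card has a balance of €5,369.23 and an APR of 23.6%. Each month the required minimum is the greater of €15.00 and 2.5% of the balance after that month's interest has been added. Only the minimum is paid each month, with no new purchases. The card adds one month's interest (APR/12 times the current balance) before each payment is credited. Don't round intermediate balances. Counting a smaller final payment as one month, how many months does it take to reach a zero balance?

455 months

Monthly rate r = 23.6%/12 = 1.96667% = 0.0196667.
While 2.5% of the post-interest balance exceeds €15.00, each month B ← (B·(1+r))·(1 − 0.025), i.e. B shrinks by the factor (1+r)·0.975 = 0.99418.
This holds for months 1–379. Entering month 380 the balance is €586.58; 2.5% of the post-interest balance is now below €15.00, so the flat €15.00 minimum applies from here.
From month 380 a fixed €15.00 at rate r clears €586.58 in 76 more payments. Total: 379 + 76 = 455 months.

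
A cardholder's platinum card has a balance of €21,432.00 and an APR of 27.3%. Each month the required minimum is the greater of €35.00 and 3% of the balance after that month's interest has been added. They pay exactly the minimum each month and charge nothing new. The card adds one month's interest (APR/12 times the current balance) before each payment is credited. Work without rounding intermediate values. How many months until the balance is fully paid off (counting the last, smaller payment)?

429 months

Monthly rate r = 27.3%/12 = 2.275% = 0.02275.
While 3% of the post-interest balance exceeds €35.00, each month B ← (B·(1+r))·(1 − 0.03), i.e. B shrinks by the factor (1+r)·0.97 = 0.99207.
This holds for months 1–369. Entering month 370 the balance is €1,134.42; 3% of the post-interest balance is now below €35.00, so the flat €35.00 minimum applies from here.
From month 370 a fixed €35.00 at rate r clears €1,134.42 in 60 more payments. Total: 369 + 60 = 429 months.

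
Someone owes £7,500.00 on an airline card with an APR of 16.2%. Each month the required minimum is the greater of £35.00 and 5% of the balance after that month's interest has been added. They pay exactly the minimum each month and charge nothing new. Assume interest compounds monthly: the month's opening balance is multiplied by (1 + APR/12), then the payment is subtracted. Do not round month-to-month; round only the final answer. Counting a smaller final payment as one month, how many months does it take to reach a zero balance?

87 months

Monthly rate r = 16.2%/12 = 1.35% = 0.0135.
While 5% of the post-interest balance exceeds £35.00, each month B ← (B·(1+r))·(1 − 0.05), i.e. B shrinks by the factor (1+r)·0.95 = 0.96283.
This holds for months 1–63. Entering month 64 the balance is £689.52; 5% of the post-interest balance is now below £35.00, so the flat £35.00 minimum applies from here.
From month 64 a fixed £35.00 at rate r clears £689.52 in 24 more payments. Total: 63 + 24 = 87 months.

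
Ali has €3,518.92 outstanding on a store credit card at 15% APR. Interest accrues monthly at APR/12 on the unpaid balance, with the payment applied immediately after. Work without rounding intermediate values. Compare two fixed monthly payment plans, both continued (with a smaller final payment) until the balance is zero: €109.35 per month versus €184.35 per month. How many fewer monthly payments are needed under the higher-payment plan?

Monthly rate r = 15%/12 = 1.25% = 0.0125.
At €109.35/mo: n = ⌈−ln(1 − rB₀/P)/ln(1+r)⌉ = 42 payments (last €46.52); total interest = total paid − €3,518.92 = €1,010.95.
At €184.35/mo: 22 payments (last €174.10); total interest €526.53.
Payments saved = 42 − 22 = 20.

20 fewer payments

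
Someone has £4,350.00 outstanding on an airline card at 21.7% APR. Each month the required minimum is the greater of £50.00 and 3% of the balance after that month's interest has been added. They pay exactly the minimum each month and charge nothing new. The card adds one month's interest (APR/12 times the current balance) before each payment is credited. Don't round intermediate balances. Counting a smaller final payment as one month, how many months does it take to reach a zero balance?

128 months

Monthly rate r = 21.7%/12 = 1.80833% = 0.0180833.
While 3% of the post-interest balance exceeds £50.00, each month B ← (B·(1+r))·(1 − 0.03), i.e. B shrinks by the factor (1+r)·0.97 = 0.98754.
This holds for months 1–78. Entering month 79 the balance is £1,636.00; 3% of the post-interest balance is now below £50.00, so the flat £50.00 minimum applies from here.
From month 79 a fixed £50.00 at rate r clears £1,636.00 in 50 more payments. Total: 78 + 50 = 128 months.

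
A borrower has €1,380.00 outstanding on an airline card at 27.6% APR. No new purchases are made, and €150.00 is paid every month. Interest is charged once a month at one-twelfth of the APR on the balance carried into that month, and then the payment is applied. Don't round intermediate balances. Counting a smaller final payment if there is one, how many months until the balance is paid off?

11 months

Monthly rate r = 27.6%/12 = 2.3% = 0.023.
Recurrence: B ← B·(1+r) − €150.00.
Month 1: interest €31.74; balance after payment €1,261.74.
Month 2: interest €29.02; balance after payment €1,140.76.
Closed form: n = −ln(1 − rB₀/P)/ln(1+r) = −ln(0.7884)/ln(1.023) ≈ 10.455, so the balance reaches zero during payment 11.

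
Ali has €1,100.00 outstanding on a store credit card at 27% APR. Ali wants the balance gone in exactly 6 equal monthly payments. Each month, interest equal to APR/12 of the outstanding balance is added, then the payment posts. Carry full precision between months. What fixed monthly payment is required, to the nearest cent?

Monthly rate r = 27%/12 = 2.25% = 0.0225.
Level-payment amortization: P = B₀·r / (1 − (1+r)^(−n)) = 1100.00·0.0225 / (1 − 1.0225^(−6)).
Denominator 1 − (1+r)^(−6) = 0.124975728.
P = 24.75 / 0.124975728 ≈ 198.04.

€198.04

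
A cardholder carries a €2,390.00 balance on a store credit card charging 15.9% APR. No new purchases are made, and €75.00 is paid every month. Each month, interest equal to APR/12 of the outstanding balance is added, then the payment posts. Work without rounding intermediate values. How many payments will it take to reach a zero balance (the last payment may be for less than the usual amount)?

42 months

Monthly rate r = 15.9%/12 = 1.325% = 0.01325.
Recurrence: B ← B·(1+r) − €75.00.
Month 1: interest €31.67; balance after payment €2,346.67.
Month 2: interest €31.09; balance after payment €2,302.76.
Closed form: n = −ln(1 − rB₀/P)/ln(1+r) = −ln(0.57777)/ln(1.01325) ≈ 41.676, so the balance reaches zero during payment 42.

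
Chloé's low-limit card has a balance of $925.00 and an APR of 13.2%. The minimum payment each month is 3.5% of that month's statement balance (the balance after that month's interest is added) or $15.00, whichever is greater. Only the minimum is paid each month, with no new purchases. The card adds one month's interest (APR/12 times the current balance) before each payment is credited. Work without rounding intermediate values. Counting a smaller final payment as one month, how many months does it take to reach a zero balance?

Monthly rate r = 13.2%/12 = 1.1% = 0.011.
While 3.5% of the post-interest balance exceeds $15.00, each month B ← (B·(1+r))·(1 − 0.035), i.e. B shrinks by the factor (1+r)·0.965 = 0.97561.
This holds for months 1–32. Entering month 33 the balance is $419.81; 3.5% of the post-interest balance is now below $15.00, so the flat $15.00 minimum applies from here.
From month 33 a fixed $15.00 at rate r clears $419.81 in 34 more payments. Total: 32 + 34 = 66 months.

66 months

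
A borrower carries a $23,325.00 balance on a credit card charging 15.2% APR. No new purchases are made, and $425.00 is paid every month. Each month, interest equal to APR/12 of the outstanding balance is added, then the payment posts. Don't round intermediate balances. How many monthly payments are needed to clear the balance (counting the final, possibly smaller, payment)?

Monthly rate r = 15.2%/12 = 1.26667% = 0.0126667.
Recurrence: B ← B·(1+r) − $425.00.
Month 1: interest $295.45; balance after payment $23,195.45.
Month 2: interest $293.81; balance after payment $23,064.26.
Closed form: n = −ln(1 − rB₀/P)/ln(1+r) = −ln(0.30482)/ln(1.01267) ≈ 94.384, so the balance reaches zero during payment 95.

95 months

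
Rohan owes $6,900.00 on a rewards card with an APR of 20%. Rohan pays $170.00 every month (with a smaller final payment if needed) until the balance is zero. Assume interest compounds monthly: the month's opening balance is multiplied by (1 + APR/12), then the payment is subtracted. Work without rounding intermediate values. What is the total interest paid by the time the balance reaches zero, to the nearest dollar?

Monthly rate r = 20%/12 = 1.66667% = 0.0166667.
Payoff takes n = ⌈−ln(1 − rB₀/P)/ln(1+r)⌉ = ⌈68.271⌉ = 69 payments; the last is $46.28.
Total paid = 68·$170.00 + $46.28 = $11,606.28.
Total interest = total paid − principal = $11,606.28 − $6,900.00 = $4,706.28.

$4,706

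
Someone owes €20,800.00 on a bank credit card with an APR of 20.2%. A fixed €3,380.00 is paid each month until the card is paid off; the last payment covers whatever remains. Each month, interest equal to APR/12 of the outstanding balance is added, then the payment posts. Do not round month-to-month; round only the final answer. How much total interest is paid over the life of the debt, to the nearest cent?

€1,349.32

Monthly rate r = 20.2%/12 = 1.68333% = 0.0168333.
Payoff takes n = ⌈−ln(1 − rB₀/P)/ln(1+r)⌉ = ⌈6.551⌉ = 7 payments; the last is €1,869.32.
Total paid = 6·€3,380.00 + €1,869.32 = €22,149.32.
Total interest = total paid − principal = €22,149.32 − €20,800.00 = €1,349.32.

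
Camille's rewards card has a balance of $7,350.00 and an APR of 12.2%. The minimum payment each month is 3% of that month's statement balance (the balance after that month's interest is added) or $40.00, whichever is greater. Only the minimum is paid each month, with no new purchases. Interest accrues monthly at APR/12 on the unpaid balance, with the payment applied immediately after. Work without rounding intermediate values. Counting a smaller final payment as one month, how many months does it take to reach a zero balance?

125 months

Monthly rate r = 12.2%/12 = 1.01667% = 0.0101667.
While 3% of the post-interest balance exceeds $40.00, each month B ← (B·(1+r))·(1 − 0.03), i.e. B shrinks by the factor (1+r)·0.97 = 0.97986.
This holds for months 1–85. Entering month 86 the balance is $1,304.05; 3% of the post-interest balance is now below $40.00, so the flat $40.00 minimum applies from here.
From month 86 a fixed $40.00 at rate r clears $1,304.05 in 40 more payments. Total: 85 + 40 = 125 months.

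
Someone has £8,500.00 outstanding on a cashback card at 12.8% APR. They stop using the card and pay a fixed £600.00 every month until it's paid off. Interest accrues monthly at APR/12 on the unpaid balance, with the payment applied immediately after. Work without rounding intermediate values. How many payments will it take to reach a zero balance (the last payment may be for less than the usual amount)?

16 months

Monthly rate r = 12.8%/12 = 1.06667% = 0.0106667.
Recurrence: B ← B·(1+r) − £600.00.
Month 1: interest £90.67; balance after payment £7,990.67.
Month 2: interest £85.23; balance after payment £7,475.90.
Closed form: n = −ln(1 − rB₀/P)/ln(1+r) = −ln(0.84889)/ln(1.01067) ≈ 15.441, so the balance reaches zero during payment 16.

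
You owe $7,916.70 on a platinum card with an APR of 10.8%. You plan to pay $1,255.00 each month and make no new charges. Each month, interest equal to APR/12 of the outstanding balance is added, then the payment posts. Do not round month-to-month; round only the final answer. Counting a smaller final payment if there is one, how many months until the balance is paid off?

7 payments

Monthly rate r = 10.8%/12 = 0.9% = 0.009.
Recurrence: B ← B·(1+r) − $1,255.00.
Month 1: interest $71.25; balance after payment $6,732.95.
Month 2: interest $60.60; balance after payment $5,538.55.
Closed form: n = −ln(1 − rB₀/P)/ln(1+r) = −ln(0.94323)/ln(1.009) ≈ 6.523, so the balance reaches zero during payment 7.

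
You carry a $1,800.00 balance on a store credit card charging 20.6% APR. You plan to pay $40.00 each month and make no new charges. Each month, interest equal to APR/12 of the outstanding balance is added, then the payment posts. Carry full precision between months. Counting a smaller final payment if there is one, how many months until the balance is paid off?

Monthly rate r = 20.6%/12 = 1.71667% = 0.0171667.
Recurrence: B ← B·(1+r) − $40.00.
Month 1: interest $30.90; balance after payment $1,790.90.
Month 2: interest $30.74; balance after payment $1,781.64.
Closed form: n = −ln(1 − rB₀/P)/ln(1+r) = −ln(0.2275)/ln(1.01717) ≈ 86.987, so the balance reaches zero during payment 87.

87 payments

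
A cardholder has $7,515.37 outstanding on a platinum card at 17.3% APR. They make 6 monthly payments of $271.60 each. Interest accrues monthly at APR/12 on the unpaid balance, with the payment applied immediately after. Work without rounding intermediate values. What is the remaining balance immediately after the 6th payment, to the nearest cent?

Monthly rate r = 17.3%/12 = 1.44167% = 0.0144167.
Each month: B ← B·(1+r) − $271.60.
Month 1: interest $108.35; balance after payment $7,352.12.
Month 2: interest $105.99; balance after payment $7,186.51.
Month 3: interest $103.61; balance after payment $7,018.52.
Month 4: interest $101.18; balance after payment $6,848.10.
Month 5: interest $98.73; balance after payment $6,675.23.
Month 6: interest $96.23; balance after payment $6,499.86.

$6,499.86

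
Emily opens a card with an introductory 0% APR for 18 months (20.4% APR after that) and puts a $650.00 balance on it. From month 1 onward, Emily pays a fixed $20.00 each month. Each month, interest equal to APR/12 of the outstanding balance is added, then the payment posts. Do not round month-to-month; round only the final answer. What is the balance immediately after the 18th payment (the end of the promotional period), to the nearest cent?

Promo months 1–18 at r₀ = 0%/12 = 0; months 19+ at r₁ = 20.4%/12 = 0.017.
After month 18 (no interest yet): B = $650.00 − 18·$20.00 = $290.00.

$290.00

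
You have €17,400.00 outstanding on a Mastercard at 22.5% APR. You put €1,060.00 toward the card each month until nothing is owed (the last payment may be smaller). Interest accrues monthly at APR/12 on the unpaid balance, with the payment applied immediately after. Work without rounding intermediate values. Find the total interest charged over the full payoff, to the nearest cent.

Monthly rate r = 22.5%/12 = 1.875% = 0.01875.
Payoff takes n = ⌈−ln(1 − rB₀/P)/ln(1+r)⌉ = ⌈19.802⌉ = 20 payments; the last is €852.03.
Total paid = 19·€1,060.00 + €852.03 = €20,992.03.
Total interest = total paid − principal = €20,992.03 − €17,400.00 = €3,592.03.

€3,592.03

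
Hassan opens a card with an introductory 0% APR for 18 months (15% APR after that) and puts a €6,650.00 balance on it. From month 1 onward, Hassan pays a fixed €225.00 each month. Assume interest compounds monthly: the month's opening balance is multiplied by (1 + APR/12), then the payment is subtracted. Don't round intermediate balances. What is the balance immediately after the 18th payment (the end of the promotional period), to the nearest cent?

€2,600.00

Promo months 1–18 at r₀ = 0%/12 = 0; months 19+ at r₁ = 15%/12 = 0.0125.
After month 18 (no interest yet): B = €6,650.00 − 18·€225.00 = €2,600.00.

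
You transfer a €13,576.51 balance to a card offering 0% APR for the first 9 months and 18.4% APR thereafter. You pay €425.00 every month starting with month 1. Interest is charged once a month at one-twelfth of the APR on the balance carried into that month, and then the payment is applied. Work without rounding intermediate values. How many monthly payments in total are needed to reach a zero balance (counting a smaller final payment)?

Promo months 1–9 at r₀ = 0%/12 = 0; months 10+ at r₁ = 18.4%/12 = 0.0153333.
After month 9 (no interest yet): B = €13,576.51 − 9·€425.00 = €9,751.51.
Then at r₁ with €425.00/mo: n₂ = −ln(1 − r₁·B/P)/ln(1+r₁) ≈ 28.49 → 29 more payments.

38 months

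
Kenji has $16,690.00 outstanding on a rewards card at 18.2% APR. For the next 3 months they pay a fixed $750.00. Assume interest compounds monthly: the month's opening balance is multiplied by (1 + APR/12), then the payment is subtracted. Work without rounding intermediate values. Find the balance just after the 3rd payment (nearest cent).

$15,176.67

Monthly rate r = 18.2%/12 = 1.51667% = 0.0151667.
Each month: B ← B·(1+r) − $750.00.
Month 1: interest $253.13; balance after payment $16,193.13.
Month 2: interest $245.60; balance after payment $15,688.73.
Month 3: interest $237.95; balance after payment $15,176.67.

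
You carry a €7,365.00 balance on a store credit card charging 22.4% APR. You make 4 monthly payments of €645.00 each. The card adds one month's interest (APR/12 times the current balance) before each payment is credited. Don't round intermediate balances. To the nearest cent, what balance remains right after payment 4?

€5,277.37

Monthly rate r = 22.4%/12 = 1.86667% = 0.0186667.
Each month: B ← B·(1+r) − €645.00.
Month 1: interest €137.48; balance after payment €6,857.48.
Month 2: interest €128.01; balance after payment €6,340.49.
Month 3: interest €118.36; balance after payment €5,813.84.
Month 4: interest €108.53; balance after payment €5,277.37.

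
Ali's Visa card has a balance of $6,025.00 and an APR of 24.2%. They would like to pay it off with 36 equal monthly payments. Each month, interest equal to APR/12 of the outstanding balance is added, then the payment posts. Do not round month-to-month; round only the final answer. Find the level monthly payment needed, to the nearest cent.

Monthly rate r = 24.2%/12 = 2.01667% = 0.0201667.
Level-payment amortization: P = B₀·r / (1 − (1+r)^(−n)) = 6025.00·0.0201667 / (1 − 1.02017^(−36)).
Denominator 1 − (1+r)^(−36) = 0.512651816.
P = 121.504 / 0.512651816 ≈ 237.01.

$237.01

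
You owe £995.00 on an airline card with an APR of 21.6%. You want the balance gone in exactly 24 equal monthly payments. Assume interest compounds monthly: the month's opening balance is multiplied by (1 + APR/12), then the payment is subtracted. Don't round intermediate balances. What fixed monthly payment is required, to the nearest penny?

Monthly rate r = 21.6%/12 = 1.8% = 0.018.
Level-payment amortization: P = B₀·r / (1 − (1+r)^(−n)) = 995.00·0.018 / (1 − 1.018^(−24)).
Denominator 1 − (1+r)^(−24) = 0.348291586.
P = 17.91 / 0.348291586 ≈ 51.42.

£51.42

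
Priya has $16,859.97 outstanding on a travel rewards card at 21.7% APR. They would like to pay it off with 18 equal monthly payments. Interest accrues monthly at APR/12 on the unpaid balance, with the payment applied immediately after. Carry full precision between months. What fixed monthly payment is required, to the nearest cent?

Monthly rate r = 21.7%/12 = 1.80833% = 0.0180833.
Level-payment amortization: P = B₀·r / (1 − (1+r)^(−n)) = 16859.97·0.0180833 / (1 − 1.01808^(−18)).
Denominator 1 − (1+r)^(−18) = 0.275730663.
P = 304.884 / 0.275730663 ≈ 1105.73.

$1,105.73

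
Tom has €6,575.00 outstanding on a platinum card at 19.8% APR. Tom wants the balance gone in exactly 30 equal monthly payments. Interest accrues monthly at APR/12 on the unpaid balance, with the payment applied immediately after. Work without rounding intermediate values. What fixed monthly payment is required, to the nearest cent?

€279.63

Monthly rate r = 19.8%/12 = 1.65% = 0.0165.
Level-payment amortization: P = B₀·r / (1 − (1+r)^(−n)) = 6575.00·0.0165 / (1 − 1.0165^(−30)).
Denominator 1 − (1+r)^(−30) = 0.387961826.
P = 108.488 / 0.387961826 ≈ 279.63.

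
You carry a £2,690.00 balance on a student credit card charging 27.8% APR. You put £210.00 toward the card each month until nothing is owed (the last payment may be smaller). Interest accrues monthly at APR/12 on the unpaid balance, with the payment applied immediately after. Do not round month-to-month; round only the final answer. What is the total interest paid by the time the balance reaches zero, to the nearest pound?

Monthly rate r = 27.8%/12 = 2.31667% = 0.0231667.
Payoff takes n = ⌈−ln(1 − rB₀/P)/ln(1+r)⌉ = ⌈15.372⌉ = 16 payments; the last is £78.62.
Total paid = 15·£210.00 + £78.62 = £3,228.62.
Total interest = total paid − principal = £3,228.62 − £2,690.00 = £538.62.

£539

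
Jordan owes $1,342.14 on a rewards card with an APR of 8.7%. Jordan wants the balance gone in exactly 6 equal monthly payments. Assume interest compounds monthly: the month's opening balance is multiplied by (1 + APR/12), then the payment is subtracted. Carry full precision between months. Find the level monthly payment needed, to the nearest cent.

$229.40

Monthly rate r = 8.7%/12 = 0.725% = 0.00725.
Level-payment amortization: P = B₀·r / (1 − (1+r)^(−n)) = 1342.14·0.00725 / (1 − 1.00725^(−6)).
Denominator 1 − (1+r)^(−6) = 0.0424171847.
P = 9.73052 / 0.0424171847 ≈ 229.40.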